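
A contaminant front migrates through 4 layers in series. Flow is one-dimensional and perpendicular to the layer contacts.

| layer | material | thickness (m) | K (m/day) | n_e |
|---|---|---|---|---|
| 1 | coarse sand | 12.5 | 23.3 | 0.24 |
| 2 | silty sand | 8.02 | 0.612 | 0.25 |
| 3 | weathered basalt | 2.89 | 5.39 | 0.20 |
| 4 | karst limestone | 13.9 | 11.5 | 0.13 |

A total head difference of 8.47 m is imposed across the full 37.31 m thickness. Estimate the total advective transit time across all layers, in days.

13.4

With flow normal to the layers, continuity requires the same specific discharge q through every layer.
Σ(b_i/K_i) = 12.5/23.3 + 8.02/0.612 + 2.89/5.39 + 13.9/11.5 = 15.39 d.
q = Δh / Σ(b_i/K_i) = 8.47 / 15.39 = 0.5505 m/day.
In each layer the seepage velocity is v_i = q/n_i, so the layer transit time is t_i = b_i·n_i / q:
  layer 1 (coarse sand): t_1 = 12.5 × 0.24 / 0.5505 = 5.450 d
  layer 2 (silty sand): t_2 = 8.02 × 0.25 / 0.5505 = 3.642 d
  layer 3 (weathered basalt): t_3 = 2.89 × 0.20 / 0.5505 = 1.050 d
  layer 4 (karst limestone): t_4 = 13.9 × 0.13 / 0.5505 = 3.282 d
Total t = Σ t_i = 13.42 days.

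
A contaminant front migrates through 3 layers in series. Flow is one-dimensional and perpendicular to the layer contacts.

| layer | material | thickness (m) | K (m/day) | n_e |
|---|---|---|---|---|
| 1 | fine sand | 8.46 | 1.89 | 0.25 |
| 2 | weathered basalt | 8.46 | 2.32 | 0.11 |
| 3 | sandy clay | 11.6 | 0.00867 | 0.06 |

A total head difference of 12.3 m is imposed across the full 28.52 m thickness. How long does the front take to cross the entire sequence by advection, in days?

409

With flow normal to the layers, continuity requires the same specific discharge q through every layer.
Σ(b_i/K_i) = 8.46/1.89 + 8.46/2.32 + 11.6/0.00867 = 1346 d.
q = Δh / Σ(b_i/K_i) = 12.3 / 1346 = 0.009138 m/day.
In each layer the seepage velocity is v_i = q/n_i, so the layer transit time is t_i = b_i·n_i / q:
  layer 1 (fine sand): t_1 = 8.46 × 0.25 / 0.009138 = 231.5 d
  layer 2 (weathered basalt): t_2 = 8.46 × 0.11 / 0.009138 = 101.8 d
  layer 3 (sandy clay): t_3 = 11.6 × 0.06 / 0.009138 = 76.17 d
Total t = Σ t_i = 409.5 days.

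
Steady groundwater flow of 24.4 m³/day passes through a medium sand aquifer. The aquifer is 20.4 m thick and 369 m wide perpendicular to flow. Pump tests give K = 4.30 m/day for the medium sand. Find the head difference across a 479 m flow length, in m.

Cross-sectional area A = 369 × 20.4 = 7528 m².
From Q = K·A·i, i = Q / (K·A) = 24.4 / (4.300 × 7528) = 0.0007538.
Head loss Δh = i · L = 0.0007538 × 479 = 0.3611 m.

0.361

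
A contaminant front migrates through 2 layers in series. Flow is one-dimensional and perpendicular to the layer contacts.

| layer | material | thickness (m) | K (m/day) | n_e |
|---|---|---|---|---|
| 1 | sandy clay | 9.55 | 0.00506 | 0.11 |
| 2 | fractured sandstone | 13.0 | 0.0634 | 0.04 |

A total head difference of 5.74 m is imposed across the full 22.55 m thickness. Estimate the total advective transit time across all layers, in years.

With flow normal to the layers, continuity requires the same specific discharge q through every layer.
Σ(b_i/K_i) = 9.55/0.00506 + 13.0/0.0634 = 2092 d.
q = Δh / Σ(b_i/K_i) = 5.74 / 2092 = 0.002743 m/day.
In each layer the seepage velocity is v_i = q/n_i, so the layer transit time is t_i = b_i·n_i / q:
  layer 1 (sandy clay): t_1 = 9.55 × 0.11 / 0.002743 = 382.9 d
  layer 2 (fractured sandstone): t_2 = 13.0 × 0.04 / 0.002743 = 189.6 d
Total t = Σ t_i = 572.5 days = 1.567 years.

1.57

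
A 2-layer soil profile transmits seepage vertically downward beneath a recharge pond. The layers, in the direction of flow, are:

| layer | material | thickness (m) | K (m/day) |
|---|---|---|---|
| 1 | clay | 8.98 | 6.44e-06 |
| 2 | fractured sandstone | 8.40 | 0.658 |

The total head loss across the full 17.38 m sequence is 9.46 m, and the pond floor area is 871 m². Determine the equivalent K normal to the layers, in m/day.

1.25e-05

Flow is perpendicular to layering, so the layers act in series and the equivalent K is the thickness-weighted harmonic mean.
Total thickness L = 8.98 + 8.40 = 17.38 m.
Σ(b_i/K_i) = 8.98/6.44e-06 + 8.40/0.658 = 1.394e+06 d.
K_eq = L / Σ(b_i/K_i) = 17.38 / 1.394e+06 = 1.246e-05 m/day.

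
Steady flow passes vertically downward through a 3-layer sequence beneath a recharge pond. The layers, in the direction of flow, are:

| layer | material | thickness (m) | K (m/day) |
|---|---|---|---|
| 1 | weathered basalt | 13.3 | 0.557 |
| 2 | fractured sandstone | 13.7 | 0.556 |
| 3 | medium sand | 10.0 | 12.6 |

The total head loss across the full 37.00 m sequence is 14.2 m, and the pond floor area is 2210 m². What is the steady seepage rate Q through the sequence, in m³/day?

Flow is perpendicular to layering, so the layers act in series and the equivalent K is the thickness-weighted harmonic mean.
Total thickness L = 13.3 + 13.7 + 10.0 = 37.00 m.
Σ(b_i/K_i) = 13.3/0.557 + 13.7/0.556 + 10.0/12.6 = 49.31 d.
K_eq = L / Σ(b_i/K_i) = 37.00 / 49.31 = 0.7503 m/day.
Q = K_eq · A · (Δh/L) = 0.7503 × 2210 × (14.2/37.00) = 636.4 m³/day.

636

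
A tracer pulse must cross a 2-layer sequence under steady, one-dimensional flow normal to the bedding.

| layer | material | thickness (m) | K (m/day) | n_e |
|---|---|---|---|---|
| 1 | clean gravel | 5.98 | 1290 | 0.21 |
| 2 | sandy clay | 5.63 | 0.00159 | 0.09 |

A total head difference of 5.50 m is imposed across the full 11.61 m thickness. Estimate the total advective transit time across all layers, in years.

With flow normal to the layers, continuity requires the same specific discharge q through every layer.
Σ(b_i/K_i) = 5.98/1290 + 5.63/0.00159 = 3541 d.
q = Δh / Σ(b_i/K_i) = 5.50 / 3541 = 0.001553 m/day.
In each layer the seepage velocity is v_i = q/n_i, so the layer transit time is t_i = b_i·n_i / q:
  layer 1 (clean gravel): t_1 = 5.98 × 0.21 / 0.001553 = 808.5 d
  layer 2 (sandy clay): t_2 = 5.63 × 0.09 / 0.001553 = 326.2 d
Total t = Σ t_i = 1135 days = 3.107 years.

3.11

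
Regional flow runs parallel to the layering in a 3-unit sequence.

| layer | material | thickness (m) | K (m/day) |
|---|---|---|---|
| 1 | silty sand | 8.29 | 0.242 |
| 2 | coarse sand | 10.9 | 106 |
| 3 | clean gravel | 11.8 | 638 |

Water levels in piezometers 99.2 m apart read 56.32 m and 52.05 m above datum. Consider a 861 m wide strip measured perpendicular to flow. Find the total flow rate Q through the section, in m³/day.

Flow is parallel to layering, so each bed carries its own Darcy discharge and the transmissivities add.
Σ(K_i·b_i) = 0.242×8.29 + 106×10.9 + 638×11.8 = 8686 m²/day.
Hydraulic gradient i = (56.32 − 52.05) / 99.2 = 4.27 / 99.2 = 0.04304.
Q = Σ(K_i·b_i) · W · i = 8686 × 861 × 0.04304 = 3.219e+05 m³/day.

322000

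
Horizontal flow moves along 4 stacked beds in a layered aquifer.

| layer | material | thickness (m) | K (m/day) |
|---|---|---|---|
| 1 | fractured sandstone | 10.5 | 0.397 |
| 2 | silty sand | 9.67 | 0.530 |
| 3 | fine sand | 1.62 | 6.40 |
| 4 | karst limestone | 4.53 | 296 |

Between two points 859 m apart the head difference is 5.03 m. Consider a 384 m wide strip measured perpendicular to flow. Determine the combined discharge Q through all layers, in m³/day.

3060

Flow is parallel to layering, so each bed carries its own Darcy discharge and the transmissivities add.
Σ(K_i·b_i) = 0.397×10.5 + 0.530×9.67 + 6.40×1.62 + 296×4.53 = 1361 m²/day.
Hydraulic gradient i = Δh / L = 5.03 / 859 = 0.005856.
Q = Σ(K_i·b_i) · W · i = 1361 × 384 × 0.005856 = 3059 m³/day.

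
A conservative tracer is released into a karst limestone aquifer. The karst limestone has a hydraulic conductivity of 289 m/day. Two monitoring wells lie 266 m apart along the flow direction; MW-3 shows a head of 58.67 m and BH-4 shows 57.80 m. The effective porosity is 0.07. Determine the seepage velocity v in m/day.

13.5

Hydraulic gradient i = (58.67 − 57.80) / 266 = 0.87 / 266 = 0.003271.
Darcy flux q = K · i = 289.0 × 0.003271 = 0.9452 m/day.
Seepage velocity v = q / n_e = 0.9452 / 0.07 = 13.50 m/day.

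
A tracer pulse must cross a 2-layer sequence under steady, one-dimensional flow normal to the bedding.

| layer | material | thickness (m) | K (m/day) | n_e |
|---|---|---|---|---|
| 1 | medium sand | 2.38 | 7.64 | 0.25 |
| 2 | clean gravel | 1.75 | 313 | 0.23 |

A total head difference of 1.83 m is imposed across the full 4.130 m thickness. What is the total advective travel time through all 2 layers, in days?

0.173

With flow normal to the layers, continuity requires the same specific discharge q through every layer.
Σ(b_i/K_i) = 2.38/7.64 + 1.75/313 = 0.3171 d.
q = Δh / Σ(b_i/K_i) = 1.83 / 0.3171 = 5.771 m/day.
In each layer the seepage velocity is v_i = q/n_i, so the layer transit time is t_i = b_i·n_i / q:
  layer 1 (medium sand): t_1 = 2.38 × 0.25 / 5.771 = 0.1031 d
  layer 2 (clean gravel): t_2 = 1.75 × 0.23 / 5.771 = 0.06975 d
Total t = Σ t_i = 0.1729 days.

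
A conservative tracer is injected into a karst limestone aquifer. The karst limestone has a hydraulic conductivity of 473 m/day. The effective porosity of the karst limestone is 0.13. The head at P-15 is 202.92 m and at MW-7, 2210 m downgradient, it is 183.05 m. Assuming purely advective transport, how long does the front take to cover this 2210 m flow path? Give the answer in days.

67.6

Hydraulic gradient i = (202.92 − 183.05) / 2210 = 19.87 / 2210 = 0.008991.
Darcy flux q = K · i = 473.0 × 0.008991 = 4.253 m/day.
Seepage velocity v = q / n_e = 4.253 / 0.13 = 32.71 m/day.
Travel time t = L / v = 2210 / 32.71 = 67.56 days.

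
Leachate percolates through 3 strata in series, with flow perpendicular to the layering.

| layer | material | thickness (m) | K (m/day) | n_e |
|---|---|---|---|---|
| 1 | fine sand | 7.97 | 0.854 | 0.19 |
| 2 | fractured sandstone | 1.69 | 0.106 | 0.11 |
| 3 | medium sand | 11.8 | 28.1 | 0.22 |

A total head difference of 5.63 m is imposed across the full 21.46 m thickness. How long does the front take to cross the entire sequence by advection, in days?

With flow normal to the layers, continuity requires the same specific discharge q through every layer.
Σ(b_i/K_i) = 7.97/0.854 + 1.69/0.106 + 11.8/28.1 = 25.70 d.
q = Δh / Σ(b_i/K_i) = 5.63 / 25.70 = 0.2191 m/day.
In each layer the seepage velocity is v_i = q/n_i, so the layer transit time is t_i = b_i·n_i / q:
  layer 1 (fine sand): t_1 = 7.97 × 0.19 / 0.2191 = 6.911 d
  layer 2 (fractured sandstone): t_2 = 1.69 × 0.11 / 0.2191 = 0.8485 d
  layer 3 (medium sand): t_3 = 11.8 × 0.22 / 0.2191 = 11.85 d
Total t = Σ t_i = 19.61 days.

19.6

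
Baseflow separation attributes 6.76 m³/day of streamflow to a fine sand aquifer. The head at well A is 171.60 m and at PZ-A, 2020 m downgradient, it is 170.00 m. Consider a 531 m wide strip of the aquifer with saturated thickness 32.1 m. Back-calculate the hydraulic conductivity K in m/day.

Cross-sectional area A = 531 × 32.1 = 17045 m².
Hydraulic gradient i = (171.60 − 170.00) / 2020 = 1.6 / 2020 = 0.0007921.
From Q = K·A·i, K = Q / (A·i) = 6.76 / (17045 × 0.0007921) = 0.5007 m/day.

0.501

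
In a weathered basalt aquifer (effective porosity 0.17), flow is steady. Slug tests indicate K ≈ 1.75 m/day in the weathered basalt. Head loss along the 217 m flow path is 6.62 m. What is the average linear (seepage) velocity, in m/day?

0.314

Hydraulic gradient i = Δh / L = 6.62 / 217 = 0.03051.
Darcy flux q = K · i = 1.750 × 0.03051 = 0.05339 m/day.
Seepage velocity v = q / n_e = 0.05339 / 0.17 = 0.3140 m/day.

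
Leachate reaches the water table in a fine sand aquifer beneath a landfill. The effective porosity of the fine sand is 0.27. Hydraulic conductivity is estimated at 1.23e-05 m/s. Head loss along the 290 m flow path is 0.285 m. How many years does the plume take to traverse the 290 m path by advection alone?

205

Convert K: 1.23e-05 m/s × 86400 = 1.063 m/day.
Hydraulic gradient i = Δh / L = 0.285 / 290 = 0.0009828.
Darcy flux q = K · i = 1.063 × 0.0009828 = 0.001044 m/day.
Seepage velocity v = q / n_e = 0.001044 / 0.27 = 0.003868 m/day.
Travel time t = L / v = 290 / 0.003868 = 74971 days = 205.3 years.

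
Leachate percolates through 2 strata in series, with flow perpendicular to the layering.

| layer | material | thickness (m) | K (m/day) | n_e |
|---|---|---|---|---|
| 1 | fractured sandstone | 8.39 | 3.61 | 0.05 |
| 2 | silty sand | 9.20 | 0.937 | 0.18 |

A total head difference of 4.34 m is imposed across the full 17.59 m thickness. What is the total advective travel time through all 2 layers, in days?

5.81

With flow normal to the layers, continuity requires the same specific discharge q through every layer.
Σ(b_i/K_i) = 8.39/3.61 + 9.20/0.937 = 12.14 d.
q = Δh / Σ(b_i/K_i) = 4.34 / 12.14 = 0.3574 m/day.
In each layer the seepage velocity is v_i = q/n_i, so the layer transit time is t_i = b_i·n_i / q:
  layer 1 (fractured sandstone): t_1 = 8.39 × 0.05 / 0.3574 = 1.174 d
  layer 2 (silty sand): t_2 = 9.20 × 0.18 / 0.3574 = 4.633 d
Total t = Σ t_i = 5.807 days.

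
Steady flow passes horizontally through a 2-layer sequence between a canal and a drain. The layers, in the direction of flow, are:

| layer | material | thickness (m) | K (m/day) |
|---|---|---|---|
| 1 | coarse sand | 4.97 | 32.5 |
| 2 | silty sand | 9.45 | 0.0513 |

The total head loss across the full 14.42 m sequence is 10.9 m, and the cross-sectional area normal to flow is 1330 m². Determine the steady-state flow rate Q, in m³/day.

78.6

Flow is perpendicular to layering, so the layers act in series and the equivalent K is the thickness-weighted harmonic mean.
Total thickness L = 4.97 + 9.45 = 14.42 m.
Σ(b_i/K_i) = 4.97/32.5 + 9.45/0.0513 = 184.4 d.
K_eq = L / Σ(b_i/K_i) = 14.42 / 184.4 = 0.07822 m/day.
Q = K_eq · A · (Δh/L) = 0.07822 × 1330 × (10.9/14.42) = 78.63 m³/day.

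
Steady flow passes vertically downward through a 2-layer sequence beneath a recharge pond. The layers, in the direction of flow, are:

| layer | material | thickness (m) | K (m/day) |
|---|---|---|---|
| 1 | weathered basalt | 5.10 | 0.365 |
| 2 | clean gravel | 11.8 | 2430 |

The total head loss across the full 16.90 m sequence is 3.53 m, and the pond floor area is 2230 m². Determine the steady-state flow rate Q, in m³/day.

Flow is perpendicular to layering, so the layers act in series and the equivalent K is the thickness-weighted harmonic mean.
Total thickness L = 5.10 + 11.8 = 16.90 m.
Σ(b_i/K_i) = 5.10/0.365 + 11.8/2430 = 13.98 d.
K_eq = L / Σ(b_i/K_i) = 16.90 / 13.98 = 1.209 m/day.
Q = K_eq · A · (Δh/L) = 1.209 × 2230 × (3.53/16.90) = 563.2 m³/day.

563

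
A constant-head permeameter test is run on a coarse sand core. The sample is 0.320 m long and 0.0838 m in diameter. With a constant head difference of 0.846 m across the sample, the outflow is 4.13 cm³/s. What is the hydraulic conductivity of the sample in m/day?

24.5

Cross-sectional area A = π·(d/2)² = π × (0.0838/2)² = 0.005515 m².
Convert discharge: 4.13 cm³/s = 4.130e-06 m³/s.
Darcy's law rearranged: K = Q·L / (A·Δh) = 4.130e-06 × 0.320 / (0.005515 × 0.846) = 0.0002832 m/s = 24.47 m/day.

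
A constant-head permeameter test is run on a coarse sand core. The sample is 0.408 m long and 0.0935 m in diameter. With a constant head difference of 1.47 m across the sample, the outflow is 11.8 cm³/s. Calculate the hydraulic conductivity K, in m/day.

41.2

Cross-sectional area A = π·(d/2)² = π × (0.0935/2)² = 0.006866 m².
Convert discharge: 11.8 cm³/s = 1.180e-05 m³/s.
Darcy's law rearranged: K = Q·L / (A·Δh) = 1.180e-05 × 0.408 / (0.006866 × 1.47) = 0.0004770 m/s = 41.21 m/day.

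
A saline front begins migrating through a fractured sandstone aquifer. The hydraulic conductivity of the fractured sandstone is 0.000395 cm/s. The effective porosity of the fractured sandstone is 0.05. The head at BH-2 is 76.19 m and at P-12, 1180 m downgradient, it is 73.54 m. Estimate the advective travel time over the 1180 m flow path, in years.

211

Convert K: 0.000395 cm/s × 864 = 0.3413 m/day.
Hydraulic gradient i = (76.19 − 73.54) / 1180 = 2.65 / 1180 = 0.002246.
Darcy flux q = K · i = 0.3413 × 0.002246 = 0.0007664 m/day.
Seepage velocity v = q / n_e = 0.0007664 / 0.05 = 0.01533 m/day.
Travel time t = L / v = 1180 / 0.01533 = 76980 days = 210.8 years.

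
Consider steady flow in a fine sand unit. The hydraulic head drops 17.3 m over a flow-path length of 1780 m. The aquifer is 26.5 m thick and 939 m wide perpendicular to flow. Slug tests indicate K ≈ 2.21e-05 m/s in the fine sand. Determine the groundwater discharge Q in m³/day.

Convert K: 2.21e-05 m/s × 86400 = 1.909 m/day.
Cross-sectional area A = 939 × 26.5 = 24884 m².
Hydraulic gradient i = Δh / L = 17.3 / 1780 = 0.009719.
Darcy's law: Q = K · A · i = 1.909 × 24884 × 0.009719 = 461.8 m³/day.

462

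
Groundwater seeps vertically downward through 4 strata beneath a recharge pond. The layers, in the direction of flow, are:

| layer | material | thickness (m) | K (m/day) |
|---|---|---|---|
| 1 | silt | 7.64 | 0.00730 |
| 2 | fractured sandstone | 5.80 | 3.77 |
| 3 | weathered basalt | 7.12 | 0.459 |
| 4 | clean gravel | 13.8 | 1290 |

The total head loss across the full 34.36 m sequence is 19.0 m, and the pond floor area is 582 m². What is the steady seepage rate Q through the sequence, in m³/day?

10.4

Flow is perpendicular to layering, so the layers act in series and the equivalent K is the thickness-weighted harmonic mean.
Total thickness L = 7.64 + 5.80 + 7.12 + 13.8 = 34.36 m.
Σ(b_i/K_i) = 7.64/0.00730 + 5.80/3.77 + 7.12/0.459 + 13.8/1290 = 1064 d.
K_eq = L / Σ(b_i/K_i) = 34.36 / 1064 = 0.03230 m/day.
Q = K_eq · A · (Δh/L) = 0.03230 × 582 × (19.0/34.36) = 10.40 m³/day.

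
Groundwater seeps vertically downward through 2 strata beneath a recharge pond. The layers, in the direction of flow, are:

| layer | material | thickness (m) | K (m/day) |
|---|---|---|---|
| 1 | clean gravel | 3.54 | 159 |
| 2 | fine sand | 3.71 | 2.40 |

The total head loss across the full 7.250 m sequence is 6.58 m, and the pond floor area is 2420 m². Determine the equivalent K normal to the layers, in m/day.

4.62

Flow is perpendicular to layering, so the layers act in series and the equivalent K is the thickness-weighted harmonic mean.
Total thickness L = 3.54 + 3.71 = 7.250 m.
Σ(b_i/K_i) = 3.54/159 + 3.71/2.40 = 1.568 d.
K_eq = L / Σ(b_i/K_i) = 7.250 / 1.568 = 4.623 m/day.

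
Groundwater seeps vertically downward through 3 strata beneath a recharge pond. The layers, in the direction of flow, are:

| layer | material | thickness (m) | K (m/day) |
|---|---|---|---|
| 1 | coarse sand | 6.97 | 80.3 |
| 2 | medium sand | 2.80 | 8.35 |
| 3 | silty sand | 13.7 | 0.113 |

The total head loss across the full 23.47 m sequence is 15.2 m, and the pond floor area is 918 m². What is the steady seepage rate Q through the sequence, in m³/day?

Flow is perpendicular to layering, so the layers act in series and the equivalent K is the thickness-weighted harmonic mean.
Total thickness L = 6.97 + 2.80 + 13.7 = 23.47 m.
Σ(b_i/K_i) = 6.97/80.3 + 2.80/8.35 + 13.7/0.113 = 121.7 d.
K_eq = L / Σ(b_i/K_i) = 23.47 / 121.7 = 0.1929 m/day.
Q = K_eq · A · (Δh/L) = 0.1929 × 918 × (15.2/23.47) = 114.7 m³/day.

115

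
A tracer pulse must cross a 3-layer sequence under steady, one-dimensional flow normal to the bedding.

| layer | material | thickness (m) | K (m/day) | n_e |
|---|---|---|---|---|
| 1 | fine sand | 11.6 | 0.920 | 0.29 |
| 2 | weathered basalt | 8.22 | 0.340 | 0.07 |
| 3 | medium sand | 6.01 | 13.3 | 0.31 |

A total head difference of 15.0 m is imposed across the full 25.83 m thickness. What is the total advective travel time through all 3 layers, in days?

14.4

With flow normal to the layers, continuity requires the same specific discharge q through every layer.
Σ(b_i/K_i) = 11.6/0.920 + 8.22/0.340 + 6.01/13.3 = 37.24 d.
q = Δh / Σ(b_i/K_i) = 15.0 / 37.24 = 0.4028 m/day.
In each layer the seepage velocity is v_i = q/n_i, so the layer transit time is t_i = b_i·n_i / q:
  layer 1 (fine sand): t_1 = 11.6 × 0.29 / 0.4028 = 8.351 d
  layer 2 (weathered basalt): t_2 = 8.22 × 0.07 / 0.4028 = 1.428 d
  layer 3 (medium sand): t_3 = 6.01 × 0.31 / 0.4028 = 4.625 d
Total t = Σ t_i = 14.40 days.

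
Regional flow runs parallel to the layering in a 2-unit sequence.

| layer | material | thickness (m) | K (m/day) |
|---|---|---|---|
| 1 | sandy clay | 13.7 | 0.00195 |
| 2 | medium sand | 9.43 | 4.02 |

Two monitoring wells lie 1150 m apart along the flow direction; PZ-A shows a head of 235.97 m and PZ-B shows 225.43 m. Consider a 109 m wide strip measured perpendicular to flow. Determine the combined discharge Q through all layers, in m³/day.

37.9

Flow is parallel to layering, so each bed carries its own Darcy discharge and the transmissivities add.
Σ(K_i·b_i) = 0.00195×13.7 + 4.02×9.43 = 37.94 m²/day.
Hydraulic gradient i = (235.97 − 225.43) / 1150 = 10.54 / 1150 = 0.009165.
Q = Σ(K_i·b_i) · W · i = 37.94 × 109 × 0.009165 = 37.90 m³/day.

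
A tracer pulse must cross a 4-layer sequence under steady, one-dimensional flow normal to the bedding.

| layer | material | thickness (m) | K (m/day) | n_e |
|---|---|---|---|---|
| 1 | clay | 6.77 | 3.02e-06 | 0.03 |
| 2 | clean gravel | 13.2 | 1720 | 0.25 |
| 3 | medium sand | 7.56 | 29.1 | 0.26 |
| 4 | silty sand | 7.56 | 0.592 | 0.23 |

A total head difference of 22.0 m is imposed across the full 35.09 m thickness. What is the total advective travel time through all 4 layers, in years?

With flow normal to the layers, continuity requires the same specific discharge q through every layer.
Σ(b_i/K_i) = 6.77/3.02e-06 + 13.2/1720 + 7.56/29.1 + 7.56/0.592 = 2.242e+06 d.
q = Δh / Σ(b_i/K_i) = 22.0 / 2.242e+06 = 9.814e-06 m/day.
In each layer the seepage velocity is v_i = q/n_i, so the layer transit time is t_i = b_i·n_i / q:
  layer 1 (clay): t_1 = 6.77 × 0.03 / 9.814e-06 = 20695 d
  layer 2 (clean gravel): t_2 = 13.2 × 0.25 / 9.814e-06 = 3.363e+05 d
  layer 3 (medium sand): t_3 = 7.56 × 0.26 / 9.814e-06 = 2.003e+05 d
  layer 4 (silty sand): t_4 = 7.56 × 0.23 / 9.814e-06 = 1.772e+05 d
Total t = Σ t_i = 7.344e+05 days = 2011 years.

2010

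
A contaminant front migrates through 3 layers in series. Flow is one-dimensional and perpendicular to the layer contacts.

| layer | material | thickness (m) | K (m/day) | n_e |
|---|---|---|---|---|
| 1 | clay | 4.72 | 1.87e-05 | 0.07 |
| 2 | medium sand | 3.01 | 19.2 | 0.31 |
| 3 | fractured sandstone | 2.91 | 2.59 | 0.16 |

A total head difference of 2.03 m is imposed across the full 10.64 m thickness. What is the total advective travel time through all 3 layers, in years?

With flow normal to the layers, continuity requires the same specific discharge q through every layer.
Σ(b_i/K_i) = 4.72/1.87e-05 + 3.01/19.2 + 2.91/2.59 = 2.524e+05 d.
q = Δh / Σ(b_i/K_i) = 2.03 / 2.524e+05 = 8.043e-06 m/day.
In each layer the seepage velocity is v_i = q/n_i, so the layer transit time is t_i = b_i·n_i / q:
  layer 1 (clay): t_1 = 4.72 × 0.07 / 8.043e-06 = 41082 d
  layer 2 (medium sand): t_2 = 3.01 × 0.31 / 8.043e-06 = 1.160e+05 d
  layer 3 (fractured sandstone): t_3 = 2.91 × 0.16 / 8.043e-06 = 57892 d
Total t = Σ t_i = 2.150e+05 days = 588.6 years.

589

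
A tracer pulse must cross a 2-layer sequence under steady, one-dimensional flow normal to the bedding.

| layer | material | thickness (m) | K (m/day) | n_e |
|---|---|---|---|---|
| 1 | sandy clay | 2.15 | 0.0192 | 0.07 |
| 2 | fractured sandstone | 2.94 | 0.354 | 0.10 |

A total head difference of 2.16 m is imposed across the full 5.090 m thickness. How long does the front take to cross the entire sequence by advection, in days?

With flow normal to the layers, continuity requires the same specific discharge q through every layer.
Σ(b_i/K_i) = 2.15/0.0192 + 2.94/0.354 = 120.3 d.
q = Δh / Σ(b_i/K_i) = 2.16 / 120.3 = 0.01796 m/day.
In each layer the seepage velocity is v_i = q/n_i, so the layer transit time is t_i = b_i·n_i / q:
  layer 1 (sandy clay): t_1 = 2.15 × 0.07 / 0.01796 = 8.381 d
  layer 2 (fractured sandstone): t_2 = 2.94 × 0.10 / 0.01796 = 16.37 d
Total t = Σ t_i = 24.75 days.

24.8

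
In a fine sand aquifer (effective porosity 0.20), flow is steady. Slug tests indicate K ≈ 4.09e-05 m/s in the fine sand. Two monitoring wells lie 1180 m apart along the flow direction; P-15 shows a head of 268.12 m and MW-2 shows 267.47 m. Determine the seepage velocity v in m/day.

Convert K: 4.09e-05 m/s × 86400 = 3.534 m/day.
Hydraulic gradient i = (268.12 − 267.47) / 1180 = 0.65 / 1180 = 0.0005508.
Darcy flux q = K · i = 3.534 × 0.0005508 = 0.001947 m/day.
Seepage velocity v = q / n_e = 0.001947 / 0.20 = 0.009733 m/day.

0.00973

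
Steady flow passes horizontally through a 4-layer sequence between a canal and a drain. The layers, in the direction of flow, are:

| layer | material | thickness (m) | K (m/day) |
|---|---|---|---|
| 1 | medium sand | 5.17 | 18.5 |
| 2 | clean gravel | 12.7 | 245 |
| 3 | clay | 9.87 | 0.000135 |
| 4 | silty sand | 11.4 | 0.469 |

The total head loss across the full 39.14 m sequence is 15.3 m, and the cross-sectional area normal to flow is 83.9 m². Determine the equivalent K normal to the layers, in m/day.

Flow is perpendicular to layering, so the layers act in series and the equivalent K is the thickness-weighted harmonic mean.
Total thickness L = 5.17 + 12.7 + 9.87 + 11.4 = 39.14 m.
Σ(b_i/K_i) = 5.17/18.5 + 12.7/245 + 9.87/0.000135 + 11.4/0.469 = 73136 d.
K_eq = L / Σ(b_i/K_i) = 39.14 / 73136 = 0.0005352 m/day.

0.000535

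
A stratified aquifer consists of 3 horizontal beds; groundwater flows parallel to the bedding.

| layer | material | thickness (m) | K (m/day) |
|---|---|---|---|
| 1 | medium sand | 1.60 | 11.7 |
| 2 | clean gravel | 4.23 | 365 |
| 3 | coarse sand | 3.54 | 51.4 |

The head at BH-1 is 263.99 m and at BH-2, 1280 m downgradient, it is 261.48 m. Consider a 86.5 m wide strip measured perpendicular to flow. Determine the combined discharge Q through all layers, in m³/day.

296

Flow is parallel to layering, so each bed carries its own Darcy discharge and the transmissivities add.
Σ(K_i·b_i) = 11.7×1.60 + 365×4.23 + 51.4×3.54 = 1745 m²/day.
Hydraulic gradient i = (263.99 − 261.48) / 1280 = 2.51 / 1280 = 0.001961.
Q = Σ(K_i·b_i) · W · i = 1745 × 86.5 × 0.001961 = 295.9 m³/day.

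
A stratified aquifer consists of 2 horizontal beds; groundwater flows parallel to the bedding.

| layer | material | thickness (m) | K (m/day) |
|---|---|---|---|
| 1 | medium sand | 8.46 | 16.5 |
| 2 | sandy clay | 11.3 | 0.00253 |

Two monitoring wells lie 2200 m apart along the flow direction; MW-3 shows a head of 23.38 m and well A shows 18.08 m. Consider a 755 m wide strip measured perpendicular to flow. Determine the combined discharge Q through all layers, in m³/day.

Flow is parallel to layering, so each bed carries its own Darcy discharge and the transmissivities add.
Σ(K_i·b_i) = 16.5×8.46 + 0.00253×11.3 = 139.6 m²/day.
Hydraulic gradient i = (23.38 − 18.08) / 2200 = 5.3 / 2200 = 0.002409.
Q = Σ(K_i·b_i) · W · i = 139.6 × 755 × 0.002409 = 253.9 m³/day.

254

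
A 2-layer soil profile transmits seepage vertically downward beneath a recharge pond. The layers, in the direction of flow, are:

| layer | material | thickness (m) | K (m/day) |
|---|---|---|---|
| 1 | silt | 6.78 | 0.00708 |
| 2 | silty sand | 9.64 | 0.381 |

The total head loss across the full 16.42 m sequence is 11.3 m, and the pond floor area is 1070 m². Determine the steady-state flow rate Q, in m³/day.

Flow is perpendicular to layering, so the layers act in series and the equivalent K is the thickness-weighted harmonic mean.
Total thickness L = 6.78 + 9.64 = 16.42 m.
Σ(b_i/K_i) = 6.78/0.00708 + 9.64/0.381 = 982.9 d.
K_eq = L / Σ(b_i/K_i) = 16.42 / 982.9 = 0.01671 m/day.
Q = K_eq · A · (Δh/L) = 0.01671 × 1070 × (11.3/16.42) = 12.30 m³/day.

12.3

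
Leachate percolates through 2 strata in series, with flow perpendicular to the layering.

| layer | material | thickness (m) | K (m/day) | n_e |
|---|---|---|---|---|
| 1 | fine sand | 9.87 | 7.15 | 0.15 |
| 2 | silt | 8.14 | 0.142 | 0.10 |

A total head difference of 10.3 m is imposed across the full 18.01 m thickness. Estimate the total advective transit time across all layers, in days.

With flow normal to the layers, continuity requires the same specific discharge q through every layer.
Σ(b_i/K_i) = 9.87/7.15 + 8.14/0.142 = 58.70 d.
q = Δh / Σ(b_i/K_i) = 10.3 / 58.70 = 0.1755 m/day.
In each layer the seepage velocity is v_i = q/n_i, so the layer transit time is t_i = b_i·n_i / q:
  layer 1 (fine sand): t_1 = 9.87 × 0.15 / 0.1755 = 8.438 d
  layer 2 (silt): t_2 = 8.14 × 0.10 / 0.1755 = 4.639 d
Total t = Σ t_i = 13.08 days.

13.1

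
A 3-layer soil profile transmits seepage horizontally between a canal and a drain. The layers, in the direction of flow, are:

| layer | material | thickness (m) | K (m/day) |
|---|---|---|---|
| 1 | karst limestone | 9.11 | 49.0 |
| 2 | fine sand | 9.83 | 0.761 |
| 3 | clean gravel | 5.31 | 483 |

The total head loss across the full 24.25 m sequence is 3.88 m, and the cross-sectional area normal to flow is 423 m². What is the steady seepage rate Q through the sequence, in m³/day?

Flow is perpendicular to layering, so the layers act in series and the equivalent K is the thickness-weighted harmonic mean.
Total thickness L = 9.11 + 9.83 + 5.31 = 24.25 m.
Σ(b_i/K_i) = 9.11/49.0 + 9.83/0.761 + 5.31/483 = 13.11 d.
K_eq = L / Σ(b_i/K_i) = 24.25 / 13.11 = 1.849 m/day.
Q = K_eq · A · (Δh/L) = 1.849 × 423 × (3.88/24.25) = 125.2 m³/day.

125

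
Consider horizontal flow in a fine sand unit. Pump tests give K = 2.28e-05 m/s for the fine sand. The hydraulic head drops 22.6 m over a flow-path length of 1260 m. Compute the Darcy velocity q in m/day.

0.0353

Convert K: 2.28e-05 m/s × 86400 = 1.970 m/day.
Hydraulic gradient i = Δh / L = 22.6 / 1260 = 0.01794.
Specific discharge q = K · i = 1.970 × 0.01794 = 0.03533 m/day.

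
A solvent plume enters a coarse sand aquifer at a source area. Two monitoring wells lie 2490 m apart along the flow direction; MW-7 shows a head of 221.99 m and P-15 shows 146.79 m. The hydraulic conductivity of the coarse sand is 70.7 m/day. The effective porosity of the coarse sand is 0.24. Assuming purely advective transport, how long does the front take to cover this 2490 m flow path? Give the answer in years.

0.766

Hydraulic gradient i = (221.99 − 146.79) / 2490 = 75.2 / 2490 = 0.03020.
Darcy flux q = K · i = 70.70 × 0.03020 = 2.135 m/day.
Seepage velocity v = q / n_e = 2.135 / 0.24 = 8.897 m/day.
Travel time t = L / v = 2490 / 8.897 = 279.9 days = 0.7663 years.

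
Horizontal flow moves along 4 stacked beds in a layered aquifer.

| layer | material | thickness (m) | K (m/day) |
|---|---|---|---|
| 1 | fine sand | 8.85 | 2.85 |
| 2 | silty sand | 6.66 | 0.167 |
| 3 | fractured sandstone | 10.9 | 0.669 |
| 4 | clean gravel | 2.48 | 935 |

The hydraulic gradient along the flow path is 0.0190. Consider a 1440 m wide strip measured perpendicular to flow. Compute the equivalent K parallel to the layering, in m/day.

81.4

Flow is parallel to layering, so each bed carries its own Darcy discharge and the transmissivities add.
Σ(K_i·b_i) = 2.85×8.85 + 0.167×6.66 + 0.669×10.9 + 935×2.48 = 2352 m²/day.
Total thickness b = 28.89 m, so K_eq = Σ(K_i·b_i)/b = 81.43 m/day.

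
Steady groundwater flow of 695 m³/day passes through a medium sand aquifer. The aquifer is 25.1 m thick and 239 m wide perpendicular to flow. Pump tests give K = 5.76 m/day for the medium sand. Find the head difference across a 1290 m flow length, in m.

25.9

Cross-sectional area A = 239 × 25.1 = 5999 m².
From Q = K·A·i, i = Q / (K·A) = 695 / (5.760 × 5999) = 0.02011.
Head loss Δh = i · L = 0.02011 × 1290 = 25.95 m.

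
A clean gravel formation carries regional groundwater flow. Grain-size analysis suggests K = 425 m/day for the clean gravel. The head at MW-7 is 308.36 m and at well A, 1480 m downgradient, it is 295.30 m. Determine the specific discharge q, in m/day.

Hydraulic gradient i = (308.36 − 295.30) / 1480 = 13.06 / 1480 = 0.008824.
Specific discharge q = K · i = 425.0 × 0.008824 = 3.750 m/day.

3.75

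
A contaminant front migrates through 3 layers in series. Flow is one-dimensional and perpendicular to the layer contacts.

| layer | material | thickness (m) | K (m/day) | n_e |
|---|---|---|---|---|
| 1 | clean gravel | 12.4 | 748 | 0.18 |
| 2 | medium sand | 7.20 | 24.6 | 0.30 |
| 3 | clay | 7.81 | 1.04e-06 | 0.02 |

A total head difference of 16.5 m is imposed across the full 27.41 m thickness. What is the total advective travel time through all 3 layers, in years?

5670

With flow normal to the layers, continuity requires the same specific discharge q through every layer.
Σ(b_i/K_i) = 12.4/748 + 7.20/24.6 + 7.81/1.04e-06 = 7.510e+06 d.
q = Δh / Σ(b_i/K_i) = 16.5 / 7.510e+06 = 2.197e-06 m/day.
In each layer the seepage velocity is v_i = q/n_i, so the layer transit time is t_i = b_i·n_i / q:
  layer 1 (clean gravel): t_1 = 12.4 × 0.18 / 2.197e-06 = 1.016e+06 d
  layer 2 (medium sand): t_2 = 7.20 × 0.30 / 2.197e-06 = 9.831e+05 d
  layer 3 (clay): t_3 = 7.81 × 0.02 / 2.197e-06 = 71091 d
Total t = Σ t_i = 2.070e+06 days = 5667 years.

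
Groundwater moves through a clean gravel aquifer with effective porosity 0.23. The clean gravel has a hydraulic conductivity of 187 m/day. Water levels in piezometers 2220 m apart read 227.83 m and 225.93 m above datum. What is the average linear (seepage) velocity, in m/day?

Hydraulic gradient i = (227.83 − 225.93) / 2220 = 1.9 / 2220 = 0.0008559.
Darcy flux q = K · i = 187.0 × 0.0008559 = 0.1600 m/day.
Seepage velocity v = q / n_e = 0.1600 / 0.23 = 0.6958 m/day.

0.696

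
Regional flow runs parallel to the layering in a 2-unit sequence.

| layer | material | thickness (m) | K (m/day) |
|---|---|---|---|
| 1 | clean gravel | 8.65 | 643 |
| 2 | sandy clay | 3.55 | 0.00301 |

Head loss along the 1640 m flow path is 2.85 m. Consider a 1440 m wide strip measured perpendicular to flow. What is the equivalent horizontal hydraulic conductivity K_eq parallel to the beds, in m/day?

Flow is parallel to layering, so each bed carries its own Darcy discharge and the transmissivities add.
Σ(K_i·b_i) = 643×8.65 + 0.00301×3.55 = 5562 m²/day.
Total thickness b = 12.20 m, so K_eq = Σ(K_i·b_i)/b = 455.9 m/day.

456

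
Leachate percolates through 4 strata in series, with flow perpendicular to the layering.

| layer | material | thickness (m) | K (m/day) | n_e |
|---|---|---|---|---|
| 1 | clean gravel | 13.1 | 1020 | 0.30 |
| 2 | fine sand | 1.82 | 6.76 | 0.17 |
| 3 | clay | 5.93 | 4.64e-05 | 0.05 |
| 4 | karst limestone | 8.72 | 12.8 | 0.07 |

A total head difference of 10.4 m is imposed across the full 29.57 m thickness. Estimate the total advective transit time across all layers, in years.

173

With flow normal to the layers, continuity requires the same specific discharge q through every layer.
Σ(b_i/K_i) = 13.1/1020 + 1.82/6.76 + 5.93/4.64e-05 + 8.72/12.8 = 1.278e+05 d.
q = Δh / Σ(b_i/K_i) = 10.4 / 1.278e+05 = 8.138e-05 m/day.
In each layer the seepage velocity is v_i = q/n_i, so the layer transit time is t_i = b_i·n_i / q:
  layer 1 (clean gravel): t_1 = 13.1 × 0.30 / 8.138e-05 = 48295 d
  layer 2 (fine sand): t_2 = 1.82 × 0.17 / 8.138e-05 = 3802 d
  layer 3 (clay): t_3 = 5.93 × 0.05 / 8.138e-05 = 3644 d
  layer 4 (karst limestone): t_4 = 8.72 × 0.07 / 8.138e-05 = 7501 d
Total t = Σ t_i = 63241 days = 173.1 years.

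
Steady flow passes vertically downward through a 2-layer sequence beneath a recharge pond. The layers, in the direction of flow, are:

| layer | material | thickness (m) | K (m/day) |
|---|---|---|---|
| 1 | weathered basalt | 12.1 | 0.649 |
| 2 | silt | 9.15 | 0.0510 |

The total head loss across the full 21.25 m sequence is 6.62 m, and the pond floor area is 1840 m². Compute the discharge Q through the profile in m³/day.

61.5

Flow is perpendicular to layering, so the layers act in series and the equivalent K is the thickness-weighted harmonic mean.
Total thickness L = 12.1 + 9.15 = 21.25 m.
Σ(b_i/K_i) = 12.1/0.649 + 9.15/0.0510 = 198.1 d.
K_eq = L / Σ(b_i/K_i) = 21.25 / 198.1 = 0.1073 m/day.
Q = K_eq · A · (Δh/L) = 0.1073 × 1840 × (6.62/21.25) = 61.50 m³/day.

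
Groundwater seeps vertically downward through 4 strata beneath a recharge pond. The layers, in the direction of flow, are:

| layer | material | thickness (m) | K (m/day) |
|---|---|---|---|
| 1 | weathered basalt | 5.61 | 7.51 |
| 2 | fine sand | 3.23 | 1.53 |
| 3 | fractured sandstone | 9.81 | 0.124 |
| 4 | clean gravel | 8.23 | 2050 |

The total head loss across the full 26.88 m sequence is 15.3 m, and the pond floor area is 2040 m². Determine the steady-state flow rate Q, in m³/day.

381

Flow is perpendicular to layering, so the layers act in series and the equivalent K is the thickness-weighted harmonic mean.
Total thickness L = 5.61 + 3.23 + 9.81 + 8.23 = 26.88 m.
Σ(b_i/K_i) = 5.61/7.51 + 3.23/1.53 + 9.81/0.124 + 8.23/2050 = 81.98 d.
K_eq = L / Σ(b_i/K_i) = 26.88 / 81.98 = 0.3279 m/day.
Q = K_eq · A · (Δh/L) = 0.3279 × 2040 × (15.3/26.88) = 380.8 m³/day.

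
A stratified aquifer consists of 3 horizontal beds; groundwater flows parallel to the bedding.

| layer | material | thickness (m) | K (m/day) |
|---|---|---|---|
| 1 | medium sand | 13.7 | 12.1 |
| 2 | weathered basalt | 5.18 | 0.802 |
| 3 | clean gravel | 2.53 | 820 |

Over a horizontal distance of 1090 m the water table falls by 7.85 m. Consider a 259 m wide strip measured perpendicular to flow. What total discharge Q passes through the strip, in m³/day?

Flow is parallel to layering, so each bed carries its own Darcy discharge and the transmissivities add.
Σ(K_i·b_i) = 12.1×13.7 + 0.802×5.18 + 820×2.53 = 2245 m²/day.
Hydraulic gradient i = Δh / L = 7.85 / 1090 = 0.007202.
Q = Σ(K_i·b_i) · W · i = 2245 × 259 × 0.007202 = 4187 m³/day.

4190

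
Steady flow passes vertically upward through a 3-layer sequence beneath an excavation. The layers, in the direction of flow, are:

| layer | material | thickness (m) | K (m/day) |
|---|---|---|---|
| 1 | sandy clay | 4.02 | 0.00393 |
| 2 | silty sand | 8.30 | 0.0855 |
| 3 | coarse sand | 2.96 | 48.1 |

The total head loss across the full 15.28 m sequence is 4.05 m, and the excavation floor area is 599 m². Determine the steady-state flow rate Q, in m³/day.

Flow is perpendicular to layering, so the layers act in series and the equivalent K is the thickness-weighted harmonic mean.
Total thickness L = 4.02 + 8.30 + 2.96 = 15.28 m.
Σ(b_i/K_i) = 4.02/0.00393 + 8.30/0.0855 + 2.96/48.1 = 1120 d.
K_eq = L / Σ(b_i/K_i) = 15.28 / 1120 = 0.01364 m/day.
Q = K_eq · A · (Δh/L) = 0.01364 × 599 × (4.05/15.28) = 2.166 m³/day.

2.17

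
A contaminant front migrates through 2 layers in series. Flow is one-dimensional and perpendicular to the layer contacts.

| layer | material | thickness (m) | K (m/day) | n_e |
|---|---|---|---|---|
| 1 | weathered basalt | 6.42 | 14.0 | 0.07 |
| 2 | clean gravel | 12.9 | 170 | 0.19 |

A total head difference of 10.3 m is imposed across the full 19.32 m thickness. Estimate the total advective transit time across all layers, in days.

0.150

With flow normal to the layers, continuity requires the same specific discharge q through every layer.
Σ(b_i/K_i) = 6.42/14.0 + 12.9/170 = 0.5345 d.
q = Δh / Σ(b_i/K_i) = 10.3 / 0.5345 = 19.27 m/day.
In each layer the seepage velocity is v_i = q/n_i, so the layer transit time is t_i = b_i·n_i / q:
  layer 1 (weathered basalt): t_1 = 6.42 × 0.07 / 19.27 = 0.02332 d
  layer 2 (clean gravel): t_2 = 12.9 × 0.19 / 19.27 = 0.1272 d
Total t = Σ t_i = 0.1505 days.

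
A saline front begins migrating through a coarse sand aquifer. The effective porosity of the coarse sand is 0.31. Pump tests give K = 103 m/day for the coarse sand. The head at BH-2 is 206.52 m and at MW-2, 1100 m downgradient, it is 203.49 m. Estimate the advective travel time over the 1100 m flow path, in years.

3.29

Hydraulic gradient i = (206.52 − 203.49) / 1100 = 3.03 / 1100 = 0.002755.
Darcy flux q = K · i = 103.0 × 0.002755 = 0.2837 m/day.
Seepage velocity v = q / n_e = 0.2837 / 0.31 = 0.9152 m/day.
Travel time t = L / v = 1100 / 0.9152 = 1202 days = 3.291 years.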